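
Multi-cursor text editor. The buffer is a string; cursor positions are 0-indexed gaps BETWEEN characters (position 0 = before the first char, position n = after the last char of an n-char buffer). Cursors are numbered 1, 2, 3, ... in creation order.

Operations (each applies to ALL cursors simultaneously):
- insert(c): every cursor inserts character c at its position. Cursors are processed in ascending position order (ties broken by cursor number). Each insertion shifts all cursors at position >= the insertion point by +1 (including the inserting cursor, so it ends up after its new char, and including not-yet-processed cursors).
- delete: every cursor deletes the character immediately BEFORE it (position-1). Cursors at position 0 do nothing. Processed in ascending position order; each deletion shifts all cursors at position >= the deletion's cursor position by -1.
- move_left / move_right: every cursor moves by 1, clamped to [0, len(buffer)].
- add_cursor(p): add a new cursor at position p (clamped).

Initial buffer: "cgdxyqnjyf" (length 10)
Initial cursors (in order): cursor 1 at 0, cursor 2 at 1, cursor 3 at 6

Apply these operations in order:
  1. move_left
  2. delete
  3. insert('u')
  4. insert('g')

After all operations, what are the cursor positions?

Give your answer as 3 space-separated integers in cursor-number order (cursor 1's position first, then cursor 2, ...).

After op 1 (move_left): buffer="cgdxyqnjyf" (len 10), cursors c1@0 c2@0 c3@5, authorship ..........
After op 2 (delete): buffer="cgdxqnjyf" (len 9), cursors c1@0 c2@0 c3@4, authorship .........
After op 3 (insert('u')): buffer="uucgdxuqnjyf" (len 12), cursors c1@2 c2@2 c3@7, authorship 12....3.....
After op 4 (insert('g')): buffer="uuggcgdxugqnjyf" (len 15), cursors c1@4 c2@4 c3@10, authorship 1212....33.....

Answer: 4 4 10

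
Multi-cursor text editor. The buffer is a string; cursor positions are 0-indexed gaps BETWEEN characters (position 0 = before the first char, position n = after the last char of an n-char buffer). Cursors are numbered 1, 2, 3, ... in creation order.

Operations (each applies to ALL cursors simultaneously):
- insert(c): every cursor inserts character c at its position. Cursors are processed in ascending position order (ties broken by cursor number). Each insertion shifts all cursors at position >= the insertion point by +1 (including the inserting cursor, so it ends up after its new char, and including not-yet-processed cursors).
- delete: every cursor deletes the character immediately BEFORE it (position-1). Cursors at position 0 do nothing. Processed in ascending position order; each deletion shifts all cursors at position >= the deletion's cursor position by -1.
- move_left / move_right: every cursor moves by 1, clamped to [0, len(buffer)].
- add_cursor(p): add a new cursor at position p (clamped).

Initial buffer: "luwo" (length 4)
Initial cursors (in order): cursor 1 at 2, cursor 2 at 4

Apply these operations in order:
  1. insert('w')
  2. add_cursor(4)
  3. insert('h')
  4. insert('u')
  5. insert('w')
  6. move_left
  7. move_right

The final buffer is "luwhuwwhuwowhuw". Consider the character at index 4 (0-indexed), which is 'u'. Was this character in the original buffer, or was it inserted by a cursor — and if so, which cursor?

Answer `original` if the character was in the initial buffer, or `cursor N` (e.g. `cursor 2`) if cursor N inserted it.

Answer: cursor 1

Derivation:
After op 1 (insert('w')): buffer="luwwow" (len 6), cursors c1@3 c2@6, authorship ..1..2
After op 2 (add_cursor(4)): buffer="luwwow" (len 6), cursors c1@3 c3@4 c2@6, authorship ..1..2
After op 3 (insert('h')): buffer="luwhwhowh" (len 9), cursors c1@4 c3@6 c2@9, authorship ..11.3.22
After op 4 (insert('u')): buffer="luwhuwhuowhu" (len 12), cursors c1@5 c3@8 c2@12, authorship ..111.33.222
After op 5 (insert('w')): buffer="luwhuwwhuwowhuw" (len 15), cursors c1@6 c3@10 c2@15, authorship ..1111.333.2222
After op 6 (move_left): buffer="luwhuwwhuwowhuw" (len 15), cursors c1@5 c3@9 c2@14, authorship ..1111.333.2222
After op 7 (move_right): buffer="luwhuwwhuwowhuw" (len 15), cursors c1@6 c3@10 c2@15, authorship ..1111.333.2222
Authorship (.=original, N=cursor N): . . 1 1 1 1 . 3 3 3 . 2 2 2 2
Index 4: author = 1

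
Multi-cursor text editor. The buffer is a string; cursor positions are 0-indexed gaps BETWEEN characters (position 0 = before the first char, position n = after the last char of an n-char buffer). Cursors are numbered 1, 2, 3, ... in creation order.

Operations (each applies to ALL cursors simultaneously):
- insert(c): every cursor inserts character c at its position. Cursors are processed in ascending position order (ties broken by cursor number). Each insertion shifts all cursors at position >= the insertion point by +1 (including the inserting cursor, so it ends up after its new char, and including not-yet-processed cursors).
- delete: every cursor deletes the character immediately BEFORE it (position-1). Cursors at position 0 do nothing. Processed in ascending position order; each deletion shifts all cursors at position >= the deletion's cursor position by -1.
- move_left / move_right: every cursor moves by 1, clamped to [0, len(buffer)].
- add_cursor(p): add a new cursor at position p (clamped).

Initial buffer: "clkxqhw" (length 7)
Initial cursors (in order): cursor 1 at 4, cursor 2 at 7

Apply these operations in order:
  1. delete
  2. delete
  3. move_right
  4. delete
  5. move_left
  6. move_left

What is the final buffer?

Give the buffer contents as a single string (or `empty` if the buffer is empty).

Answer: c

Derivation:
After op 1 (delete): buffer="clkqh" (len 5), cursors c1@3 c2@5, authorship .....
After op 2 (delete): buffer="clq" (len 3), cursors c1@2 c2@3, authorship ...
After op 3 (move_right): buffer="clq" (len 3), cursors c1@3 c2@3, authorship ...
After op 4 (delete): buffer="c" (len 1), cursors c1@1 c2@1, authorship .
After op 5 (move_left): buffer="c" (len 1), cursors c1@0 c2@0, authorship .
After op 6 (move_left): buffer="c" (len 1), cursors c1@0 c2@0, authorship .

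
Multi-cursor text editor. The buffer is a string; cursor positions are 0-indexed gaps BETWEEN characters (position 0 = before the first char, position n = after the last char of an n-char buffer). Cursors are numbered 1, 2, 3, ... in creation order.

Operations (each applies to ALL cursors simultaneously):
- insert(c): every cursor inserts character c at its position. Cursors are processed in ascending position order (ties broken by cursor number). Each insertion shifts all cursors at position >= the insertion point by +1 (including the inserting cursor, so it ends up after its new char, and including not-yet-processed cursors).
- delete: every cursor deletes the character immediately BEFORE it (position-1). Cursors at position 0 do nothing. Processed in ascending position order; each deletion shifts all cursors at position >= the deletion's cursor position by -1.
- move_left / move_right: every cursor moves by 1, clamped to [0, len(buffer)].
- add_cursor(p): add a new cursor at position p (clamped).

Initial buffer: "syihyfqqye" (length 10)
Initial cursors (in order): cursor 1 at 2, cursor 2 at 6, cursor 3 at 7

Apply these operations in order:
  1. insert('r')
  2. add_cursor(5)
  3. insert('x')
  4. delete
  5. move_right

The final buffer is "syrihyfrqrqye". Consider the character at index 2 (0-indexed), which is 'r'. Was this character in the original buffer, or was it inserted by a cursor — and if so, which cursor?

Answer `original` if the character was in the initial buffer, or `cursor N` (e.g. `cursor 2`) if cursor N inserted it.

Answer: cursor 1

Derivation:
After op 1 (insert('r')): buffer="syrihyfrqrqye" (len 13), cursors c1@3 c2@8 c3@10, authorship ..1....2.3...
After op 2 (add_cursor(5)): buffer="syrihyfrqrqye" (len 13), cursors c1@3 c4@5 c2@8 c3@10, authorship ..1....2.3...
After op 3 (insert('x')): buffer="syrxihxyfrxqrxqye" (len 17), cursors c1@4 c4@7 c2@11 c3@14, authorship ..11..4..22.33...
After op 4 (delete): buffer="syrihyfrqrqye" (len 13), cursors c1@3 c4@5 c2@8 c3@10, authorship ..1....2.3...
After op 5 (move_right): buffer="syrihyfrqrqye" (len 13), cursors c1@4 c4@6 c2@9 c3@11, authorship ..1....2.3...
Authorship (.=original, N=cursor N): . . 1 . . . . 2 . 3 . . .
Index 2: author = 1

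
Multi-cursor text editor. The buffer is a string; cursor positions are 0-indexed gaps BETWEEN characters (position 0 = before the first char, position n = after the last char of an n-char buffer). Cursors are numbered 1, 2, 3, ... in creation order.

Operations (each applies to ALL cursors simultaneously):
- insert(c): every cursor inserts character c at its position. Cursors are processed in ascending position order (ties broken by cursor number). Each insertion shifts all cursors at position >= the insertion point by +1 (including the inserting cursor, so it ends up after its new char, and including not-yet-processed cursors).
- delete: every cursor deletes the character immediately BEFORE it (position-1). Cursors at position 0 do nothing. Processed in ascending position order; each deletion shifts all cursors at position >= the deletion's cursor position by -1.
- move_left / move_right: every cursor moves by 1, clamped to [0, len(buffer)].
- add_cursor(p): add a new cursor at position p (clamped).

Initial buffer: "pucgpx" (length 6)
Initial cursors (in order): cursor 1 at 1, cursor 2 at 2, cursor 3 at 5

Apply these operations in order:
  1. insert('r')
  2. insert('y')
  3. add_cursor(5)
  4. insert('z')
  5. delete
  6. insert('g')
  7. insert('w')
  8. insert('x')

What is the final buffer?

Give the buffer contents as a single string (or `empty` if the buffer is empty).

Answer: prygwxurgwxygwxcgprygwxx

Derivation:
After op 1 (insert('r')): buffer="prurcgprx" (len 9), cursors c1@2 c2@4 c3@8, authorship .1.2...3.
After op 2 (insert('y')): buffer="pryurycgpryx" (len 12), cursors c1@3 c2@6 c3@11, authorship .11.22...33.
After op 3 (add_cursor(5)): buffer="pryurycgpryx" (len 12), cursors c1@3 c4@5 c2@6 c3@11, authorship .11.22...33.
After op 4 (insert('z')): buffer="pryzurzyzcgpryzx" (len 16), cursors c1@4 c4@7 c2@9 c3@15, authorship .111.2422...333.
After op 5 (delete): buffer="pryurycgpryx" (len 12), cursors c1@3 c4@5 c2@6 c3@11, authorship .11.22...33.
After op 6 (insert('g')): buffer="prygurgygcgprygx" (len 16), cursors c1@4 c4@7 c2@9 c3@15, authorship .111.2422...333.
After op 7 (insert('w')): buffer="prygwurgwygwcgprygwx" (len 20), cursors c1@5 c4@9 c2@12 c3@19, authorship .1111.244222...3333.
After op 8 (insert('x')): buffer="prygwxurgwxygwxcgprygwxx" (len 24), cursors c1@6 c4@11 c2@15 c3@23, authorship .11111.24442222...33333.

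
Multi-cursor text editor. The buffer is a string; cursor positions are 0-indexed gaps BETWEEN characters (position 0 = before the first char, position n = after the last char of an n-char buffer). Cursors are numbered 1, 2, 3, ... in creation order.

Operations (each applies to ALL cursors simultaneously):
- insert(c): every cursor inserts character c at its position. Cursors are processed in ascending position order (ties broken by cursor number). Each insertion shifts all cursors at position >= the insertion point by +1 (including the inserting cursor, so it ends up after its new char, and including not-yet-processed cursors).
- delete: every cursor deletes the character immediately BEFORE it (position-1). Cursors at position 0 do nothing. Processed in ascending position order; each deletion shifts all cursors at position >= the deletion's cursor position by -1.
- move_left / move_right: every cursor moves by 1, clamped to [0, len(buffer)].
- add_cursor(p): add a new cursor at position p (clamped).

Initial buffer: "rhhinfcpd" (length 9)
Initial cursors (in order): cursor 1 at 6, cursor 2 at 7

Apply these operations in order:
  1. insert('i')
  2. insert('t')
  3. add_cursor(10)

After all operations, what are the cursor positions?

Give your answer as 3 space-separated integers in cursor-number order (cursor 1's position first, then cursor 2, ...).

Answer: 8 11 10

Derivation:
After op 1 (insert('i')): buffer="rhhinficipd" (len 11), cursors c1@7 c2@9, authorship ......1.2..
After op 2 (insert('t')): buffer="rhhinfitcitpd" (len 13), cursors c1@8 c2@11, authorship ......11.22..
After op 3 (add_cursor(10)): buffer="rhhinfitcitpd" (len 13), cursors c1@8 c3@10 c2@11, authorship ......11.22..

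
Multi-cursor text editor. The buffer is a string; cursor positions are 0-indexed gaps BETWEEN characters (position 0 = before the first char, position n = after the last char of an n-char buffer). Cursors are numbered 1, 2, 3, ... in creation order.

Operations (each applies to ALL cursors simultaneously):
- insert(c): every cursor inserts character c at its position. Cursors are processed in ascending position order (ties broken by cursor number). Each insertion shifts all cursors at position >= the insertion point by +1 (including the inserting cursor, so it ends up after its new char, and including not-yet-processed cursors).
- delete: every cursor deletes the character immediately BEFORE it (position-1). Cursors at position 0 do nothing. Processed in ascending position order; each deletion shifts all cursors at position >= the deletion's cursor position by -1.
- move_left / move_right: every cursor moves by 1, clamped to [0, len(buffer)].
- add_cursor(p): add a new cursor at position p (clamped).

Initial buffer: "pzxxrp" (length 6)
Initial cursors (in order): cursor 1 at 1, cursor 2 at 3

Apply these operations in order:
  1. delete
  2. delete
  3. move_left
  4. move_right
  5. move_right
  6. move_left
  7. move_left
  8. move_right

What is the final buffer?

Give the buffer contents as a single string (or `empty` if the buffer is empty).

After op 1 (delete): buffer="zxrp" (len 4), cursors c1@0 c2@1, authorship ....
After op 2 (delete): buffer="xrp" (len 3), cursors c1@0 c2@0, authorship ...
After op 3 (move_left): buffer="xrp" (len 3), cursors c1@0 c2@0, authorship ...
After op 4 (move_right): buffer="xrp" (len 3), cursors c1@1 c2@1, authorship ...
After op 5 (move_right): buffer="xrp" (len 3), cursors c1@2 c2@2, authorship ...
After op 6 (move_left): buffer="xrp" (len 3), cursors c1@1 c2@1, authorship ...
After op 7 (move_left): buffer="xrp" (len 3), cursors c1@0 c2@0, authorship ...
After op 8 (move_right): buffer="xrp" (len 3), cursors c1@1 c2@1, authorship ...

Answer: xrp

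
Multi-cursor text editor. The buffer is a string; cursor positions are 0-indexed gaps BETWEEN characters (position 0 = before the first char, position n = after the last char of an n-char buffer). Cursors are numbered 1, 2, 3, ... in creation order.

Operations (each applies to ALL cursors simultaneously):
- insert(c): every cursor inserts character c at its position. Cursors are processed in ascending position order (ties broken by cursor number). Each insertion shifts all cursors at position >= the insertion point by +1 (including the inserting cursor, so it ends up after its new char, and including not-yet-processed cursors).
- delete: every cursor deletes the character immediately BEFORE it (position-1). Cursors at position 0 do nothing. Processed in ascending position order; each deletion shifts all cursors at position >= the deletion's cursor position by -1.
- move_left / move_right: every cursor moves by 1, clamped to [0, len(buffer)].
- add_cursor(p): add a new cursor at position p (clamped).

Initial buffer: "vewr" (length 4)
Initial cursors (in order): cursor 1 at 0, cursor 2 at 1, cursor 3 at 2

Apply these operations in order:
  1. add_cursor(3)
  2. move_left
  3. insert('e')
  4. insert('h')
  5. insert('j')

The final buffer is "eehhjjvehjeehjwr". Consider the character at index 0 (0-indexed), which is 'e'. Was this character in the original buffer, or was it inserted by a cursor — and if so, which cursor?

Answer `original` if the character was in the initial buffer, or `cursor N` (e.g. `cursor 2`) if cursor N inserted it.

After op 1 (add_cursor(3)): buffer="vewr" (len 4), cursors c1@0 c2@1 c3@2 c4@3, authorship ....
After op 2 (move_left): buffer="vewr" (len 4), cursors c1@0 c2@0 c3@1 c4@2, authorship ....
After op 3 (insert('e')): buffer="eeveeewr" (len 8), cursors c1@2 c2@2 c3@4 c4@6, authorship 12.3.4..
After op 4 (insert('h')): buffer="eehhveheehwr" (len 12), cursors c1@4 c2@4 c3@7 c4@10, authorship 1212.33.44..
After op 5 (insert('j')): buffer="eehhjjvehjeehjwr" (len 16), cursors c1@6 c2@6 c3@10 c4@14, authorship 121212.333.444..
Authorship (.=original, N=cursor N): 1 2 1 2 1 2 . 3 3 3 . 4 4 4 . .
Index 0: author = 1

Answer: cursor 1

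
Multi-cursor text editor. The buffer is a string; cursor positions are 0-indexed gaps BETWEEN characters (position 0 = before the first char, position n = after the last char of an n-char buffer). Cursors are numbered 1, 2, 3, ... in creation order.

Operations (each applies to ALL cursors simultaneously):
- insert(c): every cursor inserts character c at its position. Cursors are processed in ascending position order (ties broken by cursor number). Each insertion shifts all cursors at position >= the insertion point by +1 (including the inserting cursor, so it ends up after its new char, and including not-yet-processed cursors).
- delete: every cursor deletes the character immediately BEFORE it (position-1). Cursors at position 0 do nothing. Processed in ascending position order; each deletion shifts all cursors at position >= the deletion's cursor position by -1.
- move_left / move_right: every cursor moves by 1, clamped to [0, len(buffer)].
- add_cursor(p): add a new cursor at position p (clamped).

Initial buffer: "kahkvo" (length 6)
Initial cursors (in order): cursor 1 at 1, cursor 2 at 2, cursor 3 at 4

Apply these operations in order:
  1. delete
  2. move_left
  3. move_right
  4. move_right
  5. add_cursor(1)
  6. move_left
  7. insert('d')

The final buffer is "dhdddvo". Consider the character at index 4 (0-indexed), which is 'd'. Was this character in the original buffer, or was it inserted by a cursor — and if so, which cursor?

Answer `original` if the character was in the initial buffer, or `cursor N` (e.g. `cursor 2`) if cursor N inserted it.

Answer: cursor 3

Derivation:
After op 1 (delete): buffer="hvo" (len 3), cursors c1@0 c2@0 c3@1, authorship ...
After op 2 (move_left): buffer="hvo" (len 3), cursors c1@0 c2@0 c3@0, authorship ...
After op 3 (move_right): buffer="hvo" (len 3), cursors c1@1 c2@1 c3@1, authorship ...
After op 4 (move_right): buffer="hvo" (len 3), cursors c1@2 c2@2 c3@2, authorship ...
After op 5 (add_cursor(1)): buffer="hvo" (len 3), cursors c4@1 c1@2 c2@2 c3@2, authorship ...
After op 6 (move_left): buffer="hvo" (len 3), cursors c4@0 c1@1 c2@1 c3@1, authorship ...
After op 7 (insert('d')): buffer="dhdddvo" (len 7), cursors c4@1 c1@5 c2@5 c3@5, authorship 4.123..
Authorship (.=original, N=cursor N): 4 . 1 2 3 . .
Index 4: author = 3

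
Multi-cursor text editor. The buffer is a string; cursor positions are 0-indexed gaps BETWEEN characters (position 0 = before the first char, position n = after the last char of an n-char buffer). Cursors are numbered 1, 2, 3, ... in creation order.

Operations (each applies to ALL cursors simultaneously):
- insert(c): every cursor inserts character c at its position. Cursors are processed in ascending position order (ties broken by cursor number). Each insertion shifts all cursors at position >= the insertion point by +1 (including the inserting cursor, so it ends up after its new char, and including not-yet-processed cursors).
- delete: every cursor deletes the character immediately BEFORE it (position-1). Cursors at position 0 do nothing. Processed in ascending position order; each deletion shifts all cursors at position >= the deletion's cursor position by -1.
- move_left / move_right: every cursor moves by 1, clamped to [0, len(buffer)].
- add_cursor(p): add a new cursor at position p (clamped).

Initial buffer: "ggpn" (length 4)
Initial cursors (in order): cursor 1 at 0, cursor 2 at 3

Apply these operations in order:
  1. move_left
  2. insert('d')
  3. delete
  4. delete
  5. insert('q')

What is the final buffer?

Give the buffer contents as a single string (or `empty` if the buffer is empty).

After op 1 (move_left): buffer="ggpn" (len 4), cursors c1@0 c2@2, authorship ....
After op 2 (insert('d')): buffer="dggdpn" (len 6), cursors c1@1 c2@4, authorship 1..2..
After op 3 (delete): buffer="ggpn" (len 4), cursors c1@0 c2@2, authorship ....
After op 4 (delete): buffer="gpn" (len 3), cursors c1@0 c2@1, authorship ...
After op 5 (insert('q')): buffer="qgqpn" (len 5), cursors c1@1 c2@3, authorship 1.2..

Answer: qgqpn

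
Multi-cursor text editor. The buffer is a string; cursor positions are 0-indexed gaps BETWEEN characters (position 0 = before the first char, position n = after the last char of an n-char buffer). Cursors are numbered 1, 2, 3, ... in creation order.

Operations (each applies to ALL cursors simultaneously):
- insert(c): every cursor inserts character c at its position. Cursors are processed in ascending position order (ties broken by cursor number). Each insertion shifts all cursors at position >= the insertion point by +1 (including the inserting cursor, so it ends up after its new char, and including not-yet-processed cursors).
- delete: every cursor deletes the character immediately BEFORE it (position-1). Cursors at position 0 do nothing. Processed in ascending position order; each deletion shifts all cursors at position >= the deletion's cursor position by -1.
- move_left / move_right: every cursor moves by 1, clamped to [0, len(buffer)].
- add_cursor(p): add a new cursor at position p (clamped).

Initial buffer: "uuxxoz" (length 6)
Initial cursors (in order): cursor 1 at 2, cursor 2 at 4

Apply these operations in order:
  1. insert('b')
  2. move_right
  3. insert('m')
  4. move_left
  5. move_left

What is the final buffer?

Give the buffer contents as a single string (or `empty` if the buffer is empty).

After op 1 (insert('b')): buffer="uubxxboz" (len 8), cursors c1@3 c2@6, authorship ..1..2..
After op 2 (move_right): buffer="uubxxboz" (len 8), cursors c1@4 c2@7, authorship ..1..2..
After op 3 (insert('m')): buffer="uubxmxbomz" (len 10), cursors c1@5 c2@9, authorship ..1.1.2.2.
After op 4 (move_left): buffer="uubxmxbomz" (len 10), cursors c1@4 c2@8, authorship ..1.1.2.2.
After op 5 (move_left): buffer="uubxmxbomz" (len 10), cursors c1@3 c2@7, authorship ..1.1.2.2.

Answer: uubxmxbomz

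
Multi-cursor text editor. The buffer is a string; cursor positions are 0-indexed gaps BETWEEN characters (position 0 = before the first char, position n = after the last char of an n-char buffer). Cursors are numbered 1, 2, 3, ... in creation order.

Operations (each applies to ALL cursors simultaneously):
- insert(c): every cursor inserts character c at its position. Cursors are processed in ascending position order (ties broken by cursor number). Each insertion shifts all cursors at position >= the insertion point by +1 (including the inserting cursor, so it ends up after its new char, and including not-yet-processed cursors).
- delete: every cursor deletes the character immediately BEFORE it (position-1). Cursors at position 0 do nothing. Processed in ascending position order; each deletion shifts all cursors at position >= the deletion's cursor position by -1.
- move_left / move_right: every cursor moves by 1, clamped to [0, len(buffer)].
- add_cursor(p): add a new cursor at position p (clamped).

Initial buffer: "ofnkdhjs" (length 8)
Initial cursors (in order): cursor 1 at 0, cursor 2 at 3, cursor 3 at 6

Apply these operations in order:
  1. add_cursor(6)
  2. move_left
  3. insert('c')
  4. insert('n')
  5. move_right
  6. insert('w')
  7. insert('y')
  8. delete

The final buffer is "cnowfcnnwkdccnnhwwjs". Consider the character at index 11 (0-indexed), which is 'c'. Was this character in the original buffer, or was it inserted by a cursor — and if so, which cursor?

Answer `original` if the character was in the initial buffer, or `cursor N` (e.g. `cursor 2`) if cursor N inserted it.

After op 1 (add_cursor(6)): buffer="ofnkdhjs" (len 8), cursors c1@0 c2@3 c3@6 c4@6, authorship ........
After op 2 (move_left): buffer="ofnkdhjs" (len 8), cursors c1@0 c2@2 c3@5 c4@5, authorship ........
After op 3 (insert('c')): buffer="cofcnkdcchjs" (len 12), cursors c1@1 c2@4 c3@9 c4@9, authorship 1..2...34...
After op 4 (insert('n')): buffer="cnofcnnkdccnnhjs" (len 16), cursors c1@2 c2@6 c3@13 c4@13, authorship 11..22...3434...
After op 5 (move_right): buffer="cnofcnnkdccnnhjs" (len 16), cursors c1@3 c2@7 c3@14 c4@14, authorship 11..22...3434...
After op 6 (insert('w')): buffer="cnowfcnnwkdccnnhwwjs" (len 20), cursors c1@4 c2@9 c3@18 c4@18, authorship 11.1.22.2..3434.34..
After op 7 (insert('y')): buffer="cnowyfcnnwykdccnnhwwyyjs" (len 24), cursors c1@5 c2@11 c3@22 c4@22, authorship 11.11.22.22..3434.3434..
After op 8 (delete): buffer="cnowfcnnwkdccnnhwwjs" (len 20), cursors c1@4 c2@9 c3@18 c4@18, authorship 11.1.22.2..3434.34..
Authorship (.=original, N=cursor N): 1 1 . 1 . 2 2 . 2 . . 3 4 3 4 . 3 4 . .
Index 11: author = 3

Answer: cursor 3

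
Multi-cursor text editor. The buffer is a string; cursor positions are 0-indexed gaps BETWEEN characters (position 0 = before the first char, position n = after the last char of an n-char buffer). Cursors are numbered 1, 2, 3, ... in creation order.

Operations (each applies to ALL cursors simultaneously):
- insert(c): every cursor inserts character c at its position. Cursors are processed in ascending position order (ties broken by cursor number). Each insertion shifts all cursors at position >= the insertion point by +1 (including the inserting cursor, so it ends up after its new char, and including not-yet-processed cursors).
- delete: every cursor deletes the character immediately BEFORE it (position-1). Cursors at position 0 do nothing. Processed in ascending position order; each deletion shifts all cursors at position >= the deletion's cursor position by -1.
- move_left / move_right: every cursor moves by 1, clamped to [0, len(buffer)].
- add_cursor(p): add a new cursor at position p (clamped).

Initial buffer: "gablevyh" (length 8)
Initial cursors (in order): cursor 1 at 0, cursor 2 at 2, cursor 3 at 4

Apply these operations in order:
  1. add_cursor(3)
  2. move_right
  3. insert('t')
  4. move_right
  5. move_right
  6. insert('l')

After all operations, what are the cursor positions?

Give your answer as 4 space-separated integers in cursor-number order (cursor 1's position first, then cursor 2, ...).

After op 1 (add_cursor(3)): buffer="gablevyh" (len 8), cursors c1@0 c2@2 c4@3 c3@4, authorship ........
After op 2 (move_right): buffer="gablevyh" (len 8), cursors c1@1 c2@3 c4@4 c3@5, authorship ........
After op 3 (insert('t')): buffer="gtabtltetvyh" (len 12), cursors c1@2 c2@5 c4@7 c3@9, authorship .1..2.4.3...
After op 4 (move_right): buffer="gtabtltetvyh" (len 12), cursors c1@3 c2@6 c4@8 c3@10, authorship .1..2.4.3...
After op 5 (move_right): buffer="gtabtltetvyh" (len 12), cursors c1@4 c2@7 c4@9 c3@11, authorship .1..2.4.3...
After op 6 (insert('l')): buffer="gtabltltletlvylh" (len 16), cursors c1@5 c2@9 c4@12 c3@15, authorship .1..12.42.34..3.

Answer: 5 9 15 12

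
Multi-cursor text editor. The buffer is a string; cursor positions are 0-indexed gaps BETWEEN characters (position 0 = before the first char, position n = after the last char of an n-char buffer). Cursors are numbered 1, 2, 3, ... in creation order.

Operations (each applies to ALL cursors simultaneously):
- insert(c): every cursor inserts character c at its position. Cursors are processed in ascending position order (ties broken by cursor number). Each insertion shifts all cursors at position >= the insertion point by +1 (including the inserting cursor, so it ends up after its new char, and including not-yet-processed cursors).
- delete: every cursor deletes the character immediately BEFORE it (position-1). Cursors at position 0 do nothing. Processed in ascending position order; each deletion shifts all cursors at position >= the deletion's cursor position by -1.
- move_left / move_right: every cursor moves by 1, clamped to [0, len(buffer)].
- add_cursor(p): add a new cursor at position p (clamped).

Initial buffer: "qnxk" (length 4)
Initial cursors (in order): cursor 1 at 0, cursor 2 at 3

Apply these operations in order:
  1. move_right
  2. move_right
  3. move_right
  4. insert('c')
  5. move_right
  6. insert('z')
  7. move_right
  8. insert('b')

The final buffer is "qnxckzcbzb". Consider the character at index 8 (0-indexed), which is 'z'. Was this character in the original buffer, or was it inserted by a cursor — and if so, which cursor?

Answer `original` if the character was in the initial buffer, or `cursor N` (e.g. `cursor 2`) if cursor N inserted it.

Answer: cursor 2

Derivation:
After op 1 (move_right): buffer="qnxk" (len 4), cursors c1@1 c2@4, authorship ....
After op 2 (move_right): buffer="qnxk" (len 4), cursors c1@2 c2@4, authorship ....
After op 3 (move_right): buffer="qnxk" (len 4), cursors c1@3 c2@4, authorship ....
After op 4 (insert('c')): buffer="qnxckc" (len 6), cursors c1@4 c2@6, authorship ...1.2
After op 5 (move_right): buffer="qnxckc" (len 6), cursors c1@5 c2@6, authorship ...1.2
After op 6 (insert('z')): buffer="qnxckzcz" (len 8), cursors c1@6 c2@8, authorship ...1.122
After op 7 (move_right): buffer="qnxckzcz" (len 8), cursors c1@7 c2@8, authorship ...1.122
After op 8 (insert('b')): buffer="qnxckzcbzb" (len 10), cursors c1@8 c2@10, authorship ...1.12122
Authorship (.=original, N=cursor N): . . . 1 . 1 2 1 2 2
Index 8: author = 2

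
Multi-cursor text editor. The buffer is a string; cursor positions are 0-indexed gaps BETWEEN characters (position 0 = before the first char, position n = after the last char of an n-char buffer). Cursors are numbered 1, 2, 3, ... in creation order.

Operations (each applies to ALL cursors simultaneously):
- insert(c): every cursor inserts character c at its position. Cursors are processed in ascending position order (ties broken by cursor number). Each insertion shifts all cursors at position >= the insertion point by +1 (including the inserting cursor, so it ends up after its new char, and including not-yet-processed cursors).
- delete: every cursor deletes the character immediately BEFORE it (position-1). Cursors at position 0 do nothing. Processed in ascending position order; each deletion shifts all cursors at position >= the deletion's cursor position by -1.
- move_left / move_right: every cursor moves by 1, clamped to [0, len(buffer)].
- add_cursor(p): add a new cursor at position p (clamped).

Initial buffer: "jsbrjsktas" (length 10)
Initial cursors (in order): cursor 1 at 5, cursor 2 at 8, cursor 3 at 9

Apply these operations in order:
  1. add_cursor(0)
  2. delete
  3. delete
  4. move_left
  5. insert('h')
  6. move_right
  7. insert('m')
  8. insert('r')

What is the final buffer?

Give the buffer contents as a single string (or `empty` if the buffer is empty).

After op 1 (add_cursor(0)): buffer="jsbrjsktas" (len 10), cursors c4@0 c1@5 c2@8 c3@9, authorship ..........
After op 2 (delete): buffer="jsbrsks" (len 7), cursors c4@0 c1@4 c2@6 c3@6, authorship .......
After op 3 (delete): buffer="jsbs" (len 4), cursors c4@0 c1@3 c2@3 c3@3, authorship ....
After op 4 (move_left): buffer="jsbs" (len 4), cursors c4@0 c1@2 c2@2 c3@2, authorship ....
After op 5 (insert('h')): buffer="hjshhhbs" (len 8), cursors c4@1 c1@6 c2@6 c3@6, authorship 4..123..
After op 6 (move_right): buffer="hjshhhbs" (len 8), cursors c4@2 c1@7 c2@7 c3@7, authorship 4..123..
After op 7 (insert('m')): buffer="hjmshhhbmmms" (len 12), cursors c4@3 c1@11 c2@11 c3@11, authorship 4.4.123.123.
After op 8 (insert('r')): buffer="hjmrshhhbmmmrrrs" (len 16), cursors c4@4 c1@15 c2@15 c3@15, authorship 4.44.123.123123.

Answer: hjmrshhhbmmmrrrs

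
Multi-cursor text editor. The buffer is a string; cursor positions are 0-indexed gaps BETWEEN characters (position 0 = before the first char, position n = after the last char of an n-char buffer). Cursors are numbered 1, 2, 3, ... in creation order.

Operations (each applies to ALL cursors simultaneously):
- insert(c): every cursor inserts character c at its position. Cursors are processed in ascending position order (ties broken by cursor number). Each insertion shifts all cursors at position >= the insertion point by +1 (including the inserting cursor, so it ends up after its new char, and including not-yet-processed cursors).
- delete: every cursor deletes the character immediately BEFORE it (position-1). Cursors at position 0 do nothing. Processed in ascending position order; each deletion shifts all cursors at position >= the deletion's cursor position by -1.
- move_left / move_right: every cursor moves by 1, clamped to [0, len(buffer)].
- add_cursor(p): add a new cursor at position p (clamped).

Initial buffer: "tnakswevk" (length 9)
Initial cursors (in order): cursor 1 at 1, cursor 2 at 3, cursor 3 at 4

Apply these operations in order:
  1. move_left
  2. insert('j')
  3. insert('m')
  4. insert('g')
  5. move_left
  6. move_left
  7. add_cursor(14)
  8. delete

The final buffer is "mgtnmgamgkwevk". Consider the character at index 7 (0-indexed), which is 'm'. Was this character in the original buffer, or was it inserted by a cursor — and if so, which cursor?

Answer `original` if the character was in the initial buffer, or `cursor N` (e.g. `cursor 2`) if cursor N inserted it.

After op 1 (move_left): buffer="tnakswevk" (len 9), cursors c1@0 c2@2 c3@3, authorship .........
After op 2 (insert('j')): buffer="jtnjajkswevk" (len 12), cursors c1@1 c2@4 c3@6, authorship 1..2.3......
After op 3 (insert('m')): buffer="jmtnjmajmkswevk" (len 15), cursors c1@2 c2@6 c3@9, authorship 11..22.33......
After op 4 (insert('g')): buffer="jmgtnjmgajmgkswevk" (len 18), cursors c1@3 c2@8 c3@12, authorship 111..222.333......
After op 5 (move_left): buffer="jmgtnjmgajmgkswevk" (len 18), cursors c1@2 c2@7 c3@11, authorship 111..222.333......
After op 6 (move_left): buffer="jmgtnjmgajmgkswevk" (len 18), cursors c1@1 c2@6 c3@10, authorship 111..222.333......
After op 7 (add_cursor(14)): buffer="jmgtnjmgajmgkswevk" (len 18), cursors c1@1 c2@6 c3@10 c4@14, authorship 111..222.333......
After op 8 (delete): buffer="mgtnmgamgkwevk" (len 14), cursors c1@0 c2@4 c3@7 c4@10, authorship 11..22.33.....
Authorship (.=original, N=cursor N): 1 1 . . 2 2 . 3 3 . . . . .
Index 7: author = 3

Answer: cursor 3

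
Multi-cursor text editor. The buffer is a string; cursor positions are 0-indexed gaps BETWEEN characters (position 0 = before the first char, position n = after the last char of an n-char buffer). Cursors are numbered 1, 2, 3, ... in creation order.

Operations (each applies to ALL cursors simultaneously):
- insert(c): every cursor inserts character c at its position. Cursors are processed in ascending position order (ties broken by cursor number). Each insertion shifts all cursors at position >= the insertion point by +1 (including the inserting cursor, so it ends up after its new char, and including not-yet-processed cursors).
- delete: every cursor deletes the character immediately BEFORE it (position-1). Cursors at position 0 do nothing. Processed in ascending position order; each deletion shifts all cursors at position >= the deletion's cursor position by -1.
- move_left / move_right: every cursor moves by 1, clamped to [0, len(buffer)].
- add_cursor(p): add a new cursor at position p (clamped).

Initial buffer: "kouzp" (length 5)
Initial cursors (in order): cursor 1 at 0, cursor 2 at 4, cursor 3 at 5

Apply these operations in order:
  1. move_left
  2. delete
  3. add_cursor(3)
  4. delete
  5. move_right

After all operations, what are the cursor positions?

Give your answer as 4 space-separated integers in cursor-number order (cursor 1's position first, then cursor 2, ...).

Answer: 0 0 0 0

Derivation:
After op 1 (move_left): buffer="kouzp" (len 5), cursors c1@0 c2@3 c3@4, authorship .....
After op 2 (delete): buffer="kop" (len 3), cursors c1@0 c2@2 c3@2, authorship ...
After op 3 (add_cursor(3)): buffer="kop" (len 3), cursors c1@0 c2@2 c3@2 c4@3, authorship ...
After op 4 (delete): buffer="" (len 0), cursors c1@0 c2@0 c3@0 c4@0, authorship 
After op 5 (move_right): buffer="" (len 0), cursors c1@0 c2@0 c3@0 c4@0, authorship 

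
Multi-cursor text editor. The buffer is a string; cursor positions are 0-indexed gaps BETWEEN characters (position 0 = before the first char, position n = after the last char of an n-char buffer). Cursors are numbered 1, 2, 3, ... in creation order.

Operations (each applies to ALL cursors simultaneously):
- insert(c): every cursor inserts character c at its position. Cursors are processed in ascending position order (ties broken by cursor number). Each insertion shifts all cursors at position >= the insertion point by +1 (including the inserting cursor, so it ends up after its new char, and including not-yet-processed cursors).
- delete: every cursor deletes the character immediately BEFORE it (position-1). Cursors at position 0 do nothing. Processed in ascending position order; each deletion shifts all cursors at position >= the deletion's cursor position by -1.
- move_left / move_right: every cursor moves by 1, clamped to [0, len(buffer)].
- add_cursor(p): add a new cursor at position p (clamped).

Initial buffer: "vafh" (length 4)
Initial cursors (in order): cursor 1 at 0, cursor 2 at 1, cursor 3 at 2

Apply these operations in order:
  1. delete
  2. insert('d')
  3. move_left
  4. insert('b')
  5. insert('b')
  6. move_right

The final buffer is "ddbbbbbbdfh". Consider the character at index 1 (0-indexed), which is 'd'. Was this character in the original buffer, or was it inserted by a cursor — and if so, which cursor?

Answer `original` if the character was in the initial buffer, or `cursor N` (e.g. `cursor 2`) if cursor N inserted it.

Answer: cursor 2

Derivation:
After op 1 (delete): buffer="fh" (len 2), cursors c1@0 c2@0 c3@0, authorship ..
After op 2 (insert('d')): buffer="dddfh" (len 5), cursors c1@3 c2@3 c3@3, authorship 123..
After op 3 (move_left): buffer="dddfh" (len 5), cursors c1@2 c2@2 c3@2, authorship 123..
After op 4 (insert('b')): buffer="ddbbbdfh" (len 8), cursors c1@5 c2@5 c3@5, authorship 121233..
After op 5 (insert('b')): buffer="ddbbbbbbdfh" (len 11), cursors c1@8 c2@8 c3@8, authorship 121231233..
After op 6 (move_right): buffer="ddbbbbbbdfh" (len 11), cursors c1@9 c2@9 c3@9, authorship 121231233..
Authorship (.=original, N=cursor N): 1 2 1 2 3 1 2 3 3 . .
Index 1: author = 2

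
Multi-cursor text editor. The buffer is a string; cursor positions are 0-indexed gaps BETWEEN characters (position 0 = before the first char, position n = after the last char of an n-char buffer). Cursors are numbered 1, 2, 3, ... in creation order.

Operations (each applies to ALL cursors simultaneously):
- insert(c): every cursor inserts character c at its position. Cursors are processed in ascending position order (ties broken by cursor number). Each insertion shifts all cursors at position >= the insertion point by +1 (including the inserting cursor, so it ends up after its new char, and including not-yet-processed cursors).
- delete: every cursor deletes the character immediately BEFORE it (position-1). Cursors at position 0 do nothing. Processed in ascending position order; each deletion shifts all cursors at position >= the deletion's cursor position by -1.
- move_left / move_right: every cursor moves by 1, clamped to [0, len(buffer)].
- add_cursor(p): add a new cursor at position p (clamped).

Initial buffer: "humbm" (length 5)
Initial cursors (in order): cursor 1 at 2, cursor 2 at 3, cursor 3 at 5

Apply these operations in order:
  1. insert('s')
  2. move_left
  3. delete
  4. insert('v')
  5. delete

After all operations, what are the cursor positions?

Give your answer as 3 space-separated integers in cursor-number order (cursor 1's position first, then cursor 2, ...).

After op 1 (insert('s')): buffer="husmsbms" (len 8), cursors c1@3 c2@5 c3@8, authorship ..1.2..3
After op 2 (move_left): buffer="husmsbms" (len 8), cursors c1@2 c2@4 c3@7, authorship ..1.2..3
After op 3 (delete): buffer="hssbs" (len 5), cursors c1@1 c2@2 c3@4, authorship .12.3
After op 4 (insert('v')): buffer="hvsvsbvs" (len 8), cursors c1@2 c2@4 c3@7, authorship .1122.33
After op 5 (delete): buffer="hssbs" (len 5), cursors c1@1 c2@2 c3@4, authorship .12.3

Answer: 1 2 4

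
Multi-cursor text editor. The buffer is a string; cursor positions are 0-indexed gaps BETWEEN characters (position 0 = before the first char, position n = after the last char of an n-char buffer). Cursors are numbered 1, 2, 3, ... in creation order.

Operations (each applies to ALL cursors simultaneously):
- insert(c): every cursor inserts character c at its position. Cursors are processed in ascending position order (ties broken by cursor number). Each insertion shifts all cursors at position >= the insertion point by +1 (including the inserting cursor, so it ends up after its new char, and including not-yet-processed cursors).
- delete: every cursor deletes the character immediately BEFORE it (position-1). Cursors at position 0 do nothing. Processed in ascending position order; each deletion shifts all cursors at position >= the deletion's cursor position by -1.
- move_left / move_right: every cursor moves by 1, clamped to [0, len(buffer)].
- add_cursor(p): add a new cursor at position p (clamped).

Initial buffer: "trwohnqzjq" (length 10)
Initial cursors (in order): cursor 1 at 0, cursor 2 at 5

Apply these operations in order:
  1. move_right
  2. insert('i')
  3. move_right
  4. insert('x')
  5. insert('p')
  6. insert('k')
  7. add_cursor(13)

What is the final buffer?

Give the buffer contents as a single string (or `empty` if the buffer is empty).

After op 1 (move_right): buffer="trwohnqzjq" (len 10), cursors c1@1 c2@6, authorship ..........
After op 2 (insert('i')): buffer="tirwohniqzjq" (len 12), cursors c1@2 c2@8, authorship .1.....2....
After op 3 (move_right): buffer="tirwohniqzjq" (len 12), cursors c1@3 c2@9, authorship .1.....2....
After op 4 (insert('x')): buffer="tirxwohniqxzjq" (len 14), cursors c1@4 c2@11, authorship .1.1....2.2...
After op 5 (insert('p')): buffer="tirxpwohniqxpzjq" (len 16), cursors c1@5 c2@13, authorship .1.11....2.22...
After op 6 (insert('k')): buffer="tirxpkwohniqxpkzjq" (len 18), cursors c1@6 c2@15, authorship .1.111....2.222...
After op 7 (add_cursor(13)): buffer="tirxpkwohniqxpkzjq" (len 18), cursors c1@6 c3@13 c2@15, authorship .1.111....2.222...

Answer: tirxpkwohniqxpkzjq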